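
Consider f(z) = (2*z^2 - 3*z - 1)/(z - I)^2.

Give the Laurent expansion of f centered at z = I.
Put w = z - (I), i.e. z = w + I. The denominator is w^2, so it suffices to rewrite the numerator in powers of w.

P(z) = 2*z^2 - 3*z - 1
P(w + I) = -3 - 3*I + (-3 + 4*I)*w + 2*w^2

Dividing each term by w^2:
  f = (-3 - 3*I)/w^2 + (-3 + 4*I)/w + 2

Substituting back w = z - I:
  f(z) = (-3 - 3*I)/(z - I)^2 + (-3 + 4*I)/(z - I) + 2

The series is finite because the numerator is a polynomial; the negative powers form the principal part, and the coefficient of 1/(z - I) gives Res(f, I) = -3 + 4*I.

Final answer: (-3 - 3*I)/(z - I)^2 + (-3 + 4*I)/(z - I) + 2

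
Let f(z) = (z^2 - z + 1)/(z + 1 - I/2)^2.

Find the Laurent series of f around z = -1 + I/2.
Put w = z - (-1 + I/2), i.e. z = w - 1 + I/2. The denominator is w^2, so it suffices to rewrite the numerator in powers of w.

P(z) = z^2 - z + 1
P(w - 1 + I/2) = 11/4 - 3*I/2 + (-3 + I)*w + w^2

Dividing each term by w^2:
  f = (11/4 - 3*I/2)/w^2 + (-3 + I)/w + 1

Substituting back w = z + 1 - I/2:
  f(z) = (11/4 - 3*I/2)/(z + 1 - I/2)^2 + (-3 + I)/(z + 1 - I/2) + 1

The series is finite because the numerator is a polynomial; the negative powers form the principal part, and the coefficient of 1/(z + 1 - I/2) gives Res(f, -1 + I/2) = -3 + I.

Final answer: (11/4 - 3*I/2)/(z + 1 - I/2)^2 + (-3 + I)/(z + 1 - I/2) + 1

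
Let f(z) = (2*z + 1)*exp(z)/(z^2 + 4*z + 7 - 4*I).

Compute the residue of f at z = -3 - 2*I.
Write f(z) = P(z)/Q(z) with P(z) = (2*z + 1)*exp(z) and Q(z) = z^2 + 4*z + 7 - 4*I.
The denominator factors as Q(z) = (z + 1 - 2*I)*(z + 3 + 2*I), so z = -3 - 2*I is a simple zero of Q and P is analytic there; z = -3 - 2*I is therefore a simple pole and
  Res(f, z₀) = P(z₀)/Q'(z₀).

Q'(z) = 2*z + 4, so Q'(-3 - 2*I) = -2 - 4*I.
P(-3 - 2*I) = (-5 - 4*I)*exp(-3 - 2*I).

Res(f, -3 - 2*I) = ((-5 - 4*I)*exp(-3 - 2*I))/(-2 - 4*I) = (13/10 - 3*I/5)*exp(-3 - 2*I)

Final answer: (13/10 - 3*I/5)*exp(-3 - 2*I)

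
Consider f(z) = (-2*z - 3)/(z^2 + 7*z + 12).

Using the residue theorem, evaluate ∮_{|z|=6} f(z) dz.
By the residue theorem, ∮_C f(z) dz = 2πi · (sum of the residues of f at the poles inside |z| = 6).

The denominator factors as (z + 4)*(z + 3), so the singularities of f are simple poles at z = -4, z = -3.
  |-4|² = 16 < 36 = 6², so this pole is inside the contour.
  |-3|² = 9 < 36 = 6², so this pole is inside the contour.

With P(z) = -2*z - 3 and Q(z) = z^2 + 7*z + 12, each pole is simple, so Res(f, z₀) = P(z₀)/Q'(z₀) with Q'(z) = 2*z + 7.
  Res(f, -4) = P(-4)/Q'(-4) = (5)/(-1) = -5
  Res(f, -3) = P(-3)/Q'(-3) = (3)/(1) = 3

Sum of residues inside C: -2
∮_C f(z) dz = 2πi · (-2) = -4*I*pi

Final answer: -4*I*pi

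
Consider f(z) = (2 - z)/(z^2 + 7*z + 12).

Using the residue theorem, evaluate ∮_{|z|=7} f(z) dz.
-2*I*pi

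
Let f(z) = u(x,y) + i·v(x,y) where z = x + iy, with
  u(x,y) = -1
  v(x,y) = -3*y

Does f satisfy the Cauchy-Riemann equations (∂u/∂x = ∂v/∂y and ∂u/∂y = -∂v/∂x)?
∂u/∂x = 0
∂v/∂y = -3
∂u/∂y = 0
∂v/∂x = 0
∂u/∂x ≠ ∂v/∂y; the Cauchy-Riemann equations are not satisfied, so f is not analytic.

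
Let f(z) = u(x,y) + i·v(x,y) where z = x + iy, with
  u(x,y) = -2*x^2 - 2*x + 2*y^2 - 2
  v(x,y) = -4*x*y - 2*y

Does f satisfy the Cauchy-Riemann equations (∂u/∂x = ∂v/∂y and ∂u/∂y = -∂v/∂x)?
∂u/∂x = -4*x - 2
∂v/∂y = -4*x - 2
∂u/∂y = 4*y
∂v/∂x = -4*y
∂u/∂x = ∂v/∂y and ∂u/∂y = -∂v/∂x hold identically; f is analytic.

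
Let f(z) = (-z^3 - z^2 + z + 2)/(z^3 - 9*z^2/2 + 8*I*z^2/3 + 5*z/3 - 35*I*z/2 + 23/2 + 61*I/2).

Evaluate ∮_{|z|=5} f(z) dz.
By the residue theorem, ∮_C f(z) dz = 2πi · (sum of the residues of f at the poles inside |z| = 5).

The denominator factors as (z - 3 + 2*I/3)*(z - 3 - I)*(z + 3/2 + 3*I), so the singularities of f are simple poles at z = 3 - 2*I/3, z = 3 + I, z = -3/2 - 3*I.
  |3 - 2*I/3|² = 85/9 < 25 = 5², so this pole is inside the contour.
  |3 + I|² = 10 < 25 = 5², so this pole is inside the contour.
  |-3/2 - 3*I|² = 45/4 < 25 = 5², so this pole is inside the contour.

With P(z) = -z^3 - z^2 + z + 2 and Q(z) = z^3 - 9*z^2/2 + 8*I*z^2/3 + 5*z/3 - 35*I*z/2 + 23/2 + 61*I/2, each pole is simple, so Res(f, z₀) = P(z₀)/Q'(z₀) with Q'(z) = 3*z^2 - 9*z + 16*I*z/3 + 5/3 - 35*I/2.
  Res(f, 3 - 2*I/3) = P(3 - 2*I/3)/Q'(3 - 2*I/3) = (-239/9 + 568*I/27)/(35/9 - 15*I/2) = -16916/4625 - 22814*I/13875
  Res(f, 3 + I) = P(3 + I)/Q'(3 + I) = (-21 - 31*I)/(-20/3 + 15*I/2) = -666/725 + 2622*I/725
  Res(f, -3/2 - 3*I) = P(-3/2 - 3*I)/Q'(-3/2 - 3*I) = (-239/8 - 75*I/4)/(131/12 + 57*I/2) = -247827/268250 + 93132*I/134125

Sum of residues inside C: -11/2 + 8*I/3
∮_C f(z) dz = 2πi · (-11/2 + 8*I/3) = pi*(-16/3 - 11*I)

Final answer: pi*(-16/3 - 11*I)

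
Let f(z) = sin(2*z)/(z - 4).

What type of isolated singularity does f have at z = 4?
Write f(z) = g(z)/(z - 4) with g(z) = sin(2*z).
g is entire and g(4) = sin(8) ≠ 0, so no factor of (z - 4) cancels: the Laurent expansion of f about z = 4 starts at the power -1, i.e. lim_{z→z₀} (z - z₀) f(z) = sin(8) is finite and nonzero.
So z = 4 is a pole of order 1.

Final answer: pole of order 1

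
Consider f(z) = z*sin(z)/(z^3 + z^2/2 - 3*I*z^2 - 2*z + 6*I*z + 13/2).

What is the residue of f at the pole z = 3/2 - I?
Write f(z) = P(z)/Q(z) with P(z) = z*sin(z) and Q(z) = z^3 + z^2/2 - 3*I*z^2 - 2*z + 6*I*z + 13/2.
The denominator factors as Q(z) = (z - 3/2 + I)*(z + 2 - 3*I)*(z - I), so z = 3/2 - I is a simple zero of Q and P is analytic there; z = 3/2 - I is therefore a simple pole and
  Res(f, z₀) = P(z₀)/Q'(z₀).

Q'(z) = 3*z^2 + z - 6*I*z - 2 + 6*I, so Q'(3/2 - I) = -11/4 - 13*I.
P(3/2 - I) = (3/2 - I)*sin(3/2 - I).

Res(f, 3/2 - I) = ((3/2 - I)*sin(3/2 - I))/(-11/4 - 13*I) = (142/2825 + 356*I/2825)*sin(3/2 - I)

Final answer: (142/2825 + 356*I/2825)*sin(3/2 - I)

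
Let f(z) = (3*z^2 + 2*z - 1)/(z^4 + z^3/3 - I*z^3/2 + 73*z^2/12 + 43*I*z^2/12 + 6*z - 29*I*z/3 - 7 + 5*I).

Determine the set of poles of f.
{-3/2 + 3*I/2, 2*I, 1/2 - 3*I, 2/3}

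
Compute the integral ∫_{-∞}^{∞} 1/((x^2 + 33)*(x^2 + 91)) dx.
pi*(-33*sqrt(91) + 91*sqrt(33))/174174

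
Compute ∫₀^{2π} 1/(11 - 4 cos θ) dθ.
Call the integral J. The integrand is 2π-periodic and we integrate over a full period, so shifting θ does not change the value (θ → θ + π flips the sign of the trig term). Hence
  J = ∫₀^{2π} dθ/(11 + 4 cos θ).
Put z = e^{iθ}: then cos θ = (z + 1/z)/2, dθ = dz/(iz), and z runs once counterclockwise around |z| = 1:
  J = ∮_{|z|=1} 1/(11 + 4*(z + 1/z)/2) · dz/(iz) = (2/i) ∮_{|z|=1} dz/(4*z^2 + 22*z + 4).
The roots of 4*z^2 + 22*z + 4 are z = (-11 ± sqrt(11^2 - 4^2))/4, with sqrt(105) = sqrt(105); their product is 1, so only z₊ = -11/4 + sqrt(105)/4 lies inside the unit circle (z₋ = -11/4 - sqrt(105)/4 lies outside).
z₊ is a simple zero of q(z) = 4*z^2 + 22*z + 4, so Res(1/q, z₊) = 1/q'(z₊) with q'(z) = 8*z + 22; and q'(z₊) = 4*(z₊ - z₋) = 2*sqrt(105).
Therefore J = (2/i) · 2πi · 1/(2*sqrt(105)) = 2*pi/(sqrt(105)) = 2*sqrt(105)*pi/105

Final answer: 2*sqrt(105)*pi/105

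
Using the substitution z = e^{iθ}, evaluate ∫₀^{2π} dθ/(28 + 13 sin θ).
Call the integral J. The integrand is 2π-periodic and we integrate over a full period, so shifting θ does not change the value (θ → θ + π/2 turns sin θ into cos θ). Hence
  J = ∫₀^{2π} dθ/(28 + 13 cos θ).
Put z = e^{iθ}: then cos θ = (z + 1/z)/2, dθ = dz/(iz), and z runs once counterclockwise around |z| = 1:
  J = ∮_{|z|=1} 1/(28 + 13*(z + 1/z)/2) · dz/(iz) = (2/i) ∮_{|z|=1} dz/(13*z^2 + 56*z + 13).
The roots of 13*z^2 + 56*z + 13 are z = (-28 ± sqrt(28^2 - 13^2))/13, with sqrt(615) = sqrt(615); their product is 1, so only z₊ = -28/13 + sqrt(615)/13 lies inside the unit circle (z₋ = -28/13 - sqrt(615)/13 lies outside).
z₊ is a simple zero of q(z) = 13*z^2 + 56*z + 13, so Res(1/q, z₊) = 1/q'(z₊) with q'(z) = 26*z + 56; and q'(z₊) = 13*(z₊ - z₋) = 2*sqrt(615).
Therefore J = (2/i) · 2πi · 1/(2*sqrt(615)) = 2*pi/(sqrt(615)) = 2*sqrt(615)*pi/615

Final answer: 2*sqrt(615)*pi/615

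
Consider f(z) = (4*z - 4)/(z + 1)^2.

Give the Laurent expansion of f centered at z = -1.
Put w = z - (-1), i.e. z = w - 1. The denominator is w^2, so it suffices to rewrite the numerator in powers of w.

P(z) = 4*z - 4
P(w - 1) = -8 + 4*w

Dividing each term by w^2:
  f = -8/w^2 + 4/w

Substituting back w = z + 1:
  f(z) = -8/(z + 1)^2 + 4/(z + 1)

The series is finite because the numerator is a polynomial; the negative powers form the principal part, and the coefficient of 1/(z + 1) gives Res(f, -1) = 4.

Final answer: -8/(z + 1)^2 + 4/(z + 1)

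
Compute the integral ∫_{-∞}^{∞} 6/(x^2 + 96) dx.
Let f(z) = 6/(z^2 + 96). The denominator has no real zeros and deg Q - deg P = 2 ≥ 2, so the integral of f over the upper semicircle |z| = R tends to 0 as R → ∞. Closing the contour in the upper half-plane,
  ∫_{-∞}^{∞} f(x) dx = 2πi · Σ Res(f, z_k)  over the poles with Im z_k > 0.

Zeros of the denominator: z^2 + 96 = 0 gives z = ±4*sqrt(6)*I.
Upper half-plane: z = 4*sqrt(6)*I (simple).

Each pole is a simple zero of Q(z) = z^2 + 96, so Res(f, z₀) = P(z₀)/Q'(z₀) with P(z) = 6, Q'(z) = 2*z:
  Res(f, 4*sqrt(6)*I) = (6)/(8*sqrt(6)*I) = -sqrt(6)*I/8

∫_{-∞}^{∞} f(x) dx = 2πi · (-sqrt(6)*I/8) = sqrt(6)*pi/4

Final answer: sqrt(6)*pi/4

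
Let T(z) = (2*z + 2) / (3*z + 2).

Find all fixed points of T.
{-sqrt(6)/3, sqrt(6)/3}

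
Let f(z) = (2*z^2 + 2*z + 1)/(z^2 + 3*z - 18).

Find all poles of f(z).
The singularities of f are the zeros of the denominator. Factoring,
  z^2 + 3*z - 18 = (z + 6)*(z - 3)
so the candidates are z = -6, z = 3.

Check the numerator P(z) = 2*z^2 + 2*z + 1 at each one:
  P(-6) = 61 ≠ 0, so z = -6 is a (simple) pole.
  P(3) = 25 ≠ 0, so z = 3 is a (simple) pole.

Poles of f: {-6, 3}

Final answer: {-6, 3}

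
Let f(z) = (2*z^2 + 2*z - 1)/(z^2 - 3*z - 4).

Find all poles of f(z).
The singularities of f are the zeros of the denominator. Factoring,
  z^2 - 3*z - 4 = (z + 1)*(z - 4)
so the candidates are z = -1, z = 4.

Check the numerator P(z) = 2*z^2 + 2*z - 1 at each one:
  P(-1) = -1 ≠ 0, so z = -1 is a (simple) pole.
  P(4) = 39 ≠ 0, so z = 4 is a (simple) pole.

Poles of f: {-1, 4}

Final answer: {-1, 4}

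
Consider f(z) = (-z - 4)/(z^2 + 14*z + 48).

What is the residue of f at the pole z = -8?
Write f(z) = P(z)/Q(z) with P(z) = -z - 4 and Q(z) = z^2 + 14*z + 48.
The denominator factors as Q(z) = (z + 6)*(z + 8), so z = -8 is a simple zero of Q and P is analytic there; z = -8 is therefore a simple pole and
  Res(f, z₀) = P(z₀)/Q'(z₀).

Q'(z) = 2*z + 14, so Q'(-8) = -2.
P(-8) = 4.

Res(f, -8) = (4)/(-2) = -2

Final answer: -2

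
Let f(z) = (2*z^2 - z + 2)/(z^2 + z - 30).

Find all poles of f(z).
{-6, 5}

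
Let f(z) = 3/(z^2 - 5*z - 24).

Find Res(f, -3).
Write f(z) = P(z)/Q(z) with P(z) = 3 and Q(z) = z^2 - 5*z - 24.
The denominator factors as Q(z) = (z - 8)*(z + 3), so z = -3 is a simple zero of Q and P is analytic there; z = -3 is therefore a simple pole and
  Res(f, z₀) = P(z₀)/Q'(z₀).

Q'(z) = 2*z - 5, so Q'(-3) = -11.
P(-3) = 3.

Res(f, -3) = (3)/(-11) = -3/11

Final answer: -3/11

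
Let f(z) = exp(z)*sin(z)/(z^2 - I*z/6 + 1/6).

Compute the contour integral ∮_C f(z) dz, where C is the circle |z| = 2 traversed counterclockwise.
12*I*pi*exp(-I/3)*sinh(1/3)/5 + 12*I*pi*exp(I/2)*sinh(1/2)/5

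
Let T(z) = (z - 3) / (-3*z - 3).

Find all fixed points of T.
{-sqrt(13)/3 - 2/3, -2/3 + sqrt(13)/3}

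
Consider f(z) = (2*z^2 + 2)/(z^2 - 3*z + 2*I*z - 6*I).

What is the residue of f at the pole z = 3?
Write f(z) = P(z)/Q(z) with P(z) = 2*z^2 + 2 and Q(z) = z^2 - 3*z + 2*I*z - 6*I.
The denominator factors as Q(z) = (z - 3)*(z + 2*I), so z = 3 is a simple zero of Q and P is analytic there; z = 3 is therefore a simple pole and
  Res(f, z₀) = P(z₀)/Q'(z₀).

Q'(z) = 2*z - 3 + 2*I, so Q'(3) = 3 + 2*I.
P(3) = 20.

Res(f, 3) = (20)/(3 + 2*I) = 60/13 - 40*I/13

Final answer: 60/13 - 40*I/13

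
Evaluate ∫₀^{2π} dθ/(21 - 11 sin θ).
sqrt(5)*pi/20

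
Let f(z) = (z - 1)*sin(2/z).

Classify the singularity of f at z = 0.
Let u = z. Then
  sin(2/u) = Σ_{k≥0} (-1)^k (2)^(2k+1)/((2k+1)!·u^(2k+1)) = 2/u - 4/(3*u^3) + 4/(15*u^5) + ...
which has infinitely many negative powers of u, so sin(2/z) has an essential singularity at z = 0.
The extra factor z - 1 is a nonzero polynomial; if the product had at most a pole at z = 0, dividing by that polynomial would leave sin(2/z) with at most a pole too — contradiction. (Equivalently, the product's Laurent series still has infinitely many negative powers.)
So the singularity is essential.

Final answer: essential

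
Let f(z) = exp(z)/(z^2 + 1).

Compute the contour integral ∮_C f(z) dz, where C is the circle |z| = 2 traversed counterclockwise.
By the residue theorem, ∮_C f(z) dz = 2πi · (sum of the residues of f at the poles inside |z| = 2).

The denominator factors as (z + I)*(z - I), so the singularities of f are simple poles at z = -I, z = I.
  |-I|² = 1 < 4 = 2², so this pole is inside the contour.
  |I|² = 1 < 4 = 2², so this pole is inside the contour.

With P(z) = exp(z) and Q(z) = z^2 + 1, each pole is simple, so Res(f, z₀) = P(z₀)/Q'(z₀) with Q'(z) = 2*z.
  Res(f, -I) = P(-I)/Q'(-I) = (exp(-I))/(-2*I) = I*exp(-I)/2
  Res(f, I) = P(I)/Q'(I) = (exp(I))/(2*I) = -I*exp(I)/2

Sum of residues inside C: -I*exp(I)/2 + I*exp(-I)/2
∮_C f(z) dz = 2πi · (-I*exp(I)/2 + I*exp(-I)/2) = -pi*exp(-I) + pi*exp(I)

Final answer: -pi*exp(-I) + pi*exp(I)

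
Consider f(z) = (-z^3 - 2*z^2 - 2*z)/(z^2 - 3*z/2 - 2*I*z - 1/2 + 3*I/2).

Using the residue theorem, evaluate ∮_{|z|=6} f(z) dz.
pi*(17 - 15*I/2)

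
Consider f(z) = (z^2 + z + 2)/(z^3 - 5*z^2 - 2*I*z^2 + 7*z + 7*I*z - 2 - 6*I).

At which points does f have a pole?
The singularities of f are the zeros of the denominator. Factoring,
  z^3 - 5*z^2 - 2*I*z^2 + 7*z + 7*I*z - 2 - 6*I = (z - 1 - I)*(z - 2 - I)*(z - 2)
so the candidates are z = 1 + I, z = 2 + I, z = 2.

Check the numerator P(z) = z^2 + z + 2 at each one:
  P(1 + I) = 3 + 3*I ≠ 0, so z = 1 + I is a (simple) pole.
  P(2 + I) = 7 + 5*I ≠ 0, so z = 2 + I is a (simple) pole.
  P(2) = 8 ≠ 0, so z = 2 is a (simple) pole.

Poles of f: {1 + I, 2, 2 + I}

Final answer: {1 + I, 2, 2 + I}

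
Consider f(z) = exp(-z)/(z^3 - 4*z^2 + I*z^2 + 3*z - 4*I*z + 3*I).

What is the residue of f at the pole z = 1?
Write f(z) = P(z)/Q(z) with P(z) = exp(-z) and Q(z) = z^3 - 4*z^2 + I*z^2 + 3*z - 4*I*z + 3*I.
The denominator factors as Q(z) = (z + I)*(z - 1)*(z - 3), so z = 1 is a simple zero of Q and P is analytic there; z = 1 is therefore a simple pole and
  Res(f, z₀) = P(z₀)/Q'(z₀).

Q'(z) = 3*z^2 - 8*z + 2*I*z + 3 - 4*I, so Q'(1) = -2 - 2*I.
P(1) = exp(-1).

Res(f, 1) = (exp(-1))/(-2 - 2*I) = (-1/4 + I/4)*exp(-1)

Final answer: (-1/4 + I/4)*exp(-1)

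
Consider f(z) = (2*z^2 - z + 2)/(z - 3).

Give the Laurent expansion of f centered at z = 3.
17/(z - 3) + 11 + 2*(z - 3)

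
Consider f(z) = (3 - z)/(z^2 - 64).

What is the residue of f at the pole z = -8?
Write f(z) = P(z)/Q(z) with P(z) = 3 - z and Q(z) = z^2 - 64.
The denominator factors as Q(z) = (z + 8)*(z - 8), so z = -8 is a simple zero of Q and P is analytic there; z = -8 is therefore a simple pole and
  Res(f, z₀) = P(z₀)/Q'(z₀).

Q'(z) = 2*z, so Q'(-8) = -16.
P(-8) = 11.

Res(f, -8) = (11)/(-16) = -11/16

Final answer: -11/16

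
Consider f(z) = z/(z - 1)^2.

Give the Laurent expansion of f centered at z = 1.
Put w = z - (1), i.e. z = w + 1. The denominator is w^2, so it suffices to rewrite the numerator in powers of w.

P(z) = z
P(w + 1) = 1 + w

Dividing each term by w^2:
  f = 1/w^2 + 1/w

Substituting back w = z - 1:
  f(z) = 1/(z - 1)^2 + 1/(z - 1)

The series is finite because the numerator is a polynomial; the negative powers form the principal part, and the coefficient of 1/(z - 1) gives Res(f, 1) = 1.

Final answer: 1/(z - 1)^2 + 1/(z - 1)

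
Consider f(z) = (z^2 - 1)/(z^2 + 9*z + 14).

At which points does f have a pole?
The singularities of f are the zeros of the denominator. Factoring,
  z^2 + 9*z + 14 = (z + 2)*(z + 7)
so the candidates are z = -2, z = -7.

Check the numerator P(z) = z^2 - 1 at each one:
  P(-2) = 3 ≠ 0, so z = -2 is a (simple) pole.
  P(-7) = 48 ≠ 0, so z = -7 is a (simple) pole.

Poles of f: {-7, -2}

Final answer: {-7, -2}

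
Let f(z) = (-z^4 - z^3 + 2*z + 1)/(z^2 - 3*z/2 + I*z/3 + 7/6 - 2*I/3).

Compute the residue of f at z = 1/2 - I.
Write f(z) = P(z)/Q(z) with P(z) = -z^4 - z^3 + 2*z + 1 and Q(z) = z^2 - 3*z/2 + I*z/3 + 7/6 - 2*I/3.
The denominator factors as Q(z) = (z - 1 - 2*I/3)*(z - 1/2 + I), so z = 1/2 - I is a simple zero of Q and P is analytic there; z = 1/2 - I is therefore a simple pole and
  Res(f, z₀) = P(z₀)/Q'(z₀).

Q'(z) = 2*z - 3/2 + I/3, so Q'(1/2 - I) = -1/2 - 5*I/3.
P(1/2 - I) = 61/16 - 15*I/4.

Res(f, 1/2 - I) = (61/16 - 15*I/4)/(-1/2 - 5*I/3) = 1251/872 + 1185*I/436

Final answer: 1251/872 + 1185*I/436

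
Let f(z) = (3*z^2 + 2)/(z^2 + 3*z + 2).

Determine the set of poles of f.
The singularities of f are the zeros of the denominator. Factoring,
  z^2 + 3*z + 2 = (z + 2)*(z + 1)
so the candidates are z = -2, z = -1.

Check the numerator P(z) = 3*z^2 + 2 at each one:
  P(-2) = 14 ≠ 0, so z = -2 is a (simple) pole.
  P(-1) = 5 ≠ 0, so z = -1 is a (simple) pole.

Poles of f: {-2, -1}

Final answer: {-2, -1}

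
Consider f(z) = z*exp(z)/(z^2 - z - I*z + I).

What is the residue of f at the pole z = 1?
Write f(z) = P(z)/Q(z) with P(z) = z*exp(z) and Q(z) = z^2 - z - I*z + I.
The denominator factors as Q(z) = (z - 1)*(z - I), so z = 1 is a simple zero of Q and P is analytic there; z = 1 is therefore a simple pole and
  Res(f, z₀) = P(z₀)/Q'(z₀).

Q'(z) = 2*z - 1 - I, so Q'(1) = 1 - I.
P(1) = exp(1).

Res(f, 1) = (exp(1))/(1 - I) = exp(1)*(1/2 + I/2)

Final answer: exp(1)*(1/2 + I/2)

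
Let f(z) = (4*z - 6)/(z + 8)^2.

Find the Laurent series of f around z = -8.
-38/(z + 8)^2 + 4/(z + 8)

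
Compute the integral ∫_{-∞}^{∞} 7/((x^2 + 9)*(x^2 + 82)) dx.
Let f(z) = 7/((z^2 + 9)*(z^2 + 82)). The denominator has no real zeros and deg Q - deg P = 4 ≥ 2, so the integral of f over the upper semicircle |z| = R tends to 0 as R → ∞. Closing the contour in the upper half-plane,
  ∫_{-∞}^{∞} f(x) dx = 2πi · Σ Res(f, z_k)  over the poles with Im z_k > 0.

Zeros of the denominator: z^2 + 82 = 0 gives z = ±sqrt(82)*I; z^2 + 9 = 0 gives z = ±3*I.
Upper half-plane: z = 3*I, z = sqrt(82)*I (simple).

Each pole is a simple zero of Q(z) = z^4 + 91*z^2 + 738, so Res(f, z₀) = P(z₀)/Q'(z₀) with P(z) = 7, Q'(z) = 4*z^3 + 182*z:
  Res(f, 3*I) = (7)/(438*I) = -7*I/438
  Res(f, sqrt(82)*I) = (7)/(-146*sqrt(82)*I) = 7*sqrt(82)*I/11972

Sum of residues: 7*I*(-82 + 3*sqrt(82))/35916
∫_{-∞}^{∞} f(x) dx = 2πi · (7*I*(-82 + 3*sqrt(82))/35916) = 7*pi*(82 - 3*sqrt(82))/17958

Final answer: 7*pi*(82 - 3*sqrt(82))/17958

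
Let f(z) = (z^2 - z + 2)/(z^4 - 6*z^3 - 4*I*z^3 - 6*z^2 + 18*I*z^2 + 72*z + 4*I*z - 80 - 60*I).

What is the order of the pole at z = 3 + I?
3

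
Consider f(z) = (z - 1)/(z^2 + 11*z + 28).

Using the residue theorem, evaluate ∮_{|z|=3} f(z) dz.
0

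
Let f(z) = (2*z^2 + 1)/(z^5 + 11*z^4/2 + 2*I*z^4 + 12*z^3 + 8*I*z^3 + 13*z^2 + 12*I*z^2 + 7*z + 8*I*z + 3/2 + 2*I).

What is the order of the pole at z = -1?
4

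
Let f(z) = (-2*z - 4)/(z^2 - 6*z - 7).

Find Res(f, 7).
Write f(z) = P(z)/Q(z) with P(z) = -2*z - 4 and Q(z) = z^2 - 6*z - 7.
The denominator factors as Q(z) = (z - 7)*(z + 1), so z = 7 is a simple zero of Q and P is analytic there; z = 7 is therefore a simple pole and
  Res(f, z₀) = P(z₀)/Q'(z₀).

Q'(z) = 2*z - 6, so Q'(7) = 8.
P(7) = -18.

Res(f, 7) = (-18)/(8) = -9/4

Final answer: -9/4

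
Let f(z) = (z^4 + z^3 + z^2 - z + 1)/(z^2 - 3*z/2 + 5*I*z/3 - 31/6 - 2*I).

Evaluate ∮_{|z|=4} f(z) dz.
pi*(2431/54 + 1309*I/36)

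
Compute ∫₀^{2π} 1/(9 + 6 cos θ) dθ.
Let J = ∫₀^{2π} dθ/(9 + 6 cos θ).
Put z = e^{iθ}: then cos θ = (z + 1/z)/2, dθ = dz/(iz), and z runs once counterclockwise around |z| = 1:
  J = ∮_{|z|=1} 1/(9 + 6*(z + 1/z)/2) · dz/(iz) = (2/i) ∮_{|z|=1} dz/(6*z^2 + 18*z + 6).
The roots of 6*z^2 + 18*z + 6 are z = (-9 ± sqrt(9^2 - 6^2))/6, with sqrt(45) = 3*sqrt(5); their product is 1, so only z₊ = -3/2 + sqrt(5)/2 lies inside the unit circle (z₋ = -3/2 - sqrt(5)/2 lies outside).
z₊ is a simple zero of q(z) = 6*z^2 + 18*z + 6, so Res(1/q, z₊) = 1/q'(z₊) with q'(z) = 12*z + 18; and q'(z₊) = 6*(z₊ - z₋) = 6*sqrt(5).
Therefore J = (2/i) · 2πi · 1/(6*sqrt(5)) = 2*pi/(3*sqrt(5)) = 2*sqrt(5)*pi/15

Final answer: 2*sqrt(5)*pi/15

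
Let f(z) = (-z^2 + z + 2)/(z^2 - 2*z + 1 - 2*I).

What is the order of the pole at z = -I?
1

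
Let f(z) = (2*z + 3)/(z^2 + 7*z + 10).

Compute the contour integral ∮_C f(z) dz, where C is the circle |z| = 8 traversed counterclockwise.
By the residue theorem, ∮_C f(z) dz = 2πi · (sum of the residues of f at the poles inside |z| = 8).

The denominator factors as (z + 5)*(z + 2), so the singularities of f are simple poles at z = -5, z = -2.
  |-5|² = 25 < 64 = 8², so this pole is inside the contour.
  |-2|² = 4 < 64 = 8², so this pole is inside the contour.

With P(z) = 2*z + 3 and Q(z) = z^2 + 7*z + 10, each pole is simple, so Res(f, z₀) = P(z₀)/Q'(z₀) with Q'(z) = 2*z + 7.
  Res(f, -5) = P(-5)/Q'(-5) = (-7)/(-3) = 7/3
  Res(f, -2) = P(-2)/Q'(-2) = (-1)/(3) = -1/3

Sum of residues inside C: 2
∮_C f(z) dz = 2πi · (2) = 4*I*pi

Final answer: 4*I*pi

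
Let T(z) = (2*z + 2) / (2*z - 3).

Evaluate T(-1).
Substitute z = -1:
  numerator:   2*(-1) + 2 = 0
  denominator: 2*(-1) - 3 = -5
T(-1) = (0)/(-5) = 0

Final answer: 0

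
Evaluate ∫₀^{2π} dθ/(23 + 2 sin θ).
Call the integral J. The integrand is 2π-periodic and we integrate over a full period, so shifting θ does not change the value (θ → θ + π/2 turns sin θ into cos θ). Hence
  J = ∫₀^{2π} dθ/(23 + 2 cos θ).
Put z = e^{iθ}: then cos θ = (z + 1/z)/2, dθ = dz/(iz), and z runs once counterclockwise around |z| = 1:
  J = ∮_{|z|=1} 1/(23 + 2*(z + 1/z)/2) · dz/(iz) = (2/i) ∮_{|z|=1} dz/(2*z^2 + 46*z + 2).
The roots of 2*z^2 + 46*z + 2 are z = (-23 ± sqrt(23^2 - 2^2))/2, with sqrt(525) = 5*sqrt(21); their product is 1, so only z₊ = -23/2 + 5*sqrt(21)/2 lies inside the unit circle (z₋ = -23/2 - 5*sqrt(21)/2 lies outside).
z₊ is a simple zero of q(z) = 2*z^2 + 46*z + 2, so Res(1/q, z₊) = 1/q'(z₊) with q'(z) = 4*z + 46; and q'(z₊) = 2*(z₊ - z₋) = 10*sqrt(21).
Therefore J = (2/i) · 2πi · 1/(10*sqrt(21)) = 2*pi/(5*sqrt(21)) = 2*sqrt(21)*pi/105

Final answer: 2*sqrt(21)*pi/105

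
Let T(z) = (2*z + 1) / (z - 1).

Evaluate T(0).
Substitute z = 0:
  numerator:   2*(0) + 1 = 1
  denominator: (0) - 1 = -1
T(0) = (1)/(-1) = -1

Final answer: -1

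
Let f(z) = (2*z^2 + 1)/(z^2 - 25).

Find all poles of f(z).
The singularities of f are the zeros of the denominator. Factoring,
  z^2 - 25 = (z - 5)*(z + 5)
so the candidates are z = 5, z = -5.

Check the numerator P(z) = 2*z^2 + 1 at each one:
  P(5) = 51 ≠ 0, so z = 5 is a (simple) pole.
  P(-5) = 51 ≠ 0, so z = -5 is a (simple) pole.

Poles of f: {-5, 5}

Final answer: {-5, 5}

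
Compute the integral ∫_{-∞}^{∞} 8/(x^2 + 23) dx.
8*sqrt(23)*pi/23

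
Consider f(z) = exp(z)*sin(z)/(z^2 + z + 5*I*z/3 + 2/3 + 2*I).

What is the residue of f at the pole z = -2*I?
Write f(z) = P(z)/Q(z) with P(z) = exp(z)*sin(z) and Q(z) = z^2 + z + 5*I*z/3 + 2/3 + 2*I.
The denominator factors as Q(z) = (z + 2*I)*(z + 1 - I/3), so z = -2*I is a simple zero of Q and P is analytic there; z = -2*I is therefore a simple pole and
  Res(f, z₀) = P(z₀)/Q'(z₀).

Q'(z) = 2*z + 1 + 5*I/3, so Q'(-2*I) = 1 - 7*I/3.
P(-2*I) = -I*exp(-2*I)*sinh(2).

Res(f, -2*I) = (-I*exp(-2*I)*sinh(2))/(1 - 7*I/3) = (21/58 - 9*I/58)*exp(-2*I)*sinh(2)

Final answer: (21/58 - 9*I/58)*exp(-2*I)*sinh(2)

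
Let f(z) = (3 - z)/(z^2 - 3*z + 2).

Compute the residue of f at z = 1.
-2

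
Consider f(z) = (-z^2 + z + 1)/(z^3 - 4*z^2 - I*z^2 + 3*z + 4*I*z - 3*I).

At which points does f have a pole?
The singularities of f are the zeros of the denominator. Factoring,
  z^3 - 4*z^2 - I*z^2 + 3*z + 4*I*z - 3*I = (z - 1)*(z - I)*(z - 3)
so the candidates are z = 1, z = I, z = 3.

Check the numerator P(z) = -z^2 + z + 1 at each one:
  P(1) = 1 ≠ 0, so z = 1 is a (simple) pole.
  P(I) = 2 + I ≠ 0, so z = I is a (simple) pole.
  P(3) = -5 ≠ 0, so z = 3 is a (simple) pole.

Poles of f: {I, 1, 3}

Final answer: {I, 1, 3}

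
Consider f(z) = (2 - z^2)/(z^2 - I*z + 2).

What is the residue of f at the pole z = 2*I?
Write f(z) = P(z)/Q(z) with P(z) = 2 - z^2 and Q(z) = z^2 - I*z + 2.
The denominator factors as Q(z) = (z - 2*I)*(z + I), so z = 2*I is a simple zero of Q and P is analytic there; z = 2*I is therefore a simple pole and
  Res(f, z₀) = P(z₀)/Q'(z₀).

Q'(z) = 2*z - I, so Q'(2*I) = 3*I.
P(2*I) = 6.

Res(f, 2*I) = (6)/(3*I) = -2*I

Final answer: -2*I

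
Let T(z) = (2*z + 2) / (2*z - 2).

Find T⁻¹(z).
Set w = T(z) = (2*z + 2) / (2*z - 2) and solve for z:
  w*(2*z - 2) = 2*z + 2
  -2*w + z*(2*w - 2) - 2 = 0
  z*(2*w - 2) = 2*w + 2
  z = (-2*w - 2)/(2 - 2*w)
Renaming the variable, T⁻¹(z) = (-2*z - 2)/(-2*z + 2) = (z + 1)/(z - 1).
(Check: ad - bc = -8 ≠ 0, so T is invertible.)

Final answer: (z + 1)/(z - 1)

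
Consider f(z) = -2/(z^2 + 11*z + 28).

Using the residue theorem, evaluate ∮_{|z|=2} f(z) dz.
0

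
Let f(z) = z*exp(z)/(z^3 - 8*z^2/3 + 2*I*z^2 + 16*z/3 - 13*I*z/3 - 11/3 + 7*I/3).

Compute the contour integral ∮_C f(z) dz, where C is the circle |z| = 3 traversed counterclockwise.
By the residue theorem, ∮_C f(z) dz = 2πi · (sum of the residues of f at the poles inside |z| = 3).

The denominator factors as (z - 2/3 + 3*I)*(z - 1 - I)*(z - 1), so the singularities of f are simple poles at z = 2/3 - 3*I, z = 1 + I, z = 1.
  |2/3 - 3*I|² = 85/9 > 9 = 3², so this pole is outside the contour.
  |1 + I|² = 2 < 9 = 3², so this pole is inside the contour.
  |1|² = 1 < 9 = 3², so this pole is inside the contour.

With P(z) = z*exp(z) and Q(z) = z^3 - 8*z^2/3 + 2*I*z^2 + 16*z/3 - 13*I*z/3 - 11/3 + 7*I/3, each pole is simple, so Res(f, z₀) = P(z₀)/Q'(z₀) with Q'(z) = 3*z^2 - 16*z/3 + 4*I*z + 16/3 - 13*I/3.
  Res(f, 1 + I) = P(1 + I)/Q'(1 + I) = ((1 + I)*exp(1 + I))/(-4 + I/3) = (-33/145 - 39*I/145)*exp(1 + I)
  Res(f, 1) = P(1)/Q'(1) = (exp(1))/(3 - I/3) = exp(1)*(27/82 + 3*I/82)

Sum of residues inside C: (-33/145 - 39*I/145)*exp(1 + I) + exp(1)*(27/82 + 3*I/82)
∮_C f(z) dz = 2πi · ((-33/145 - 39*I/145)*exp(1 + I) + exp(1)*(27/82 + 3*I/82)) = pi*(78/145 - 66*I/145)*exp(1 + I) + exp(1)*pi*(-3/41 + 27*I/41)

Final answer: pi*(78/145 - 66*I/145)*exp(1 + I) + exp(1)*pi*(-3/41 + 27*I/41)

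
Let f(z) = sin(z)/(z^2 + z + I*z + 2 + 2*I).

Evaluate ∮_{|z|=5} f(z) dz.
By the residue theorem, ∮_C f(z) dz = 2πi · (sum of the residues of f at the poles inside |z| = 5).

The denominator factors as (z + 2*I)*(z + 1 - I), so the singularities of f are simple poles at z = -2*I, z = -1 + I.
  |-2*I|² = 4 < 25 = 5², so this pole is inside the contour.
  |-1 + I|² = 2 < 25 = 5², so this pole is inside the contour.

With P(z) = sin(z) and Q(z) = z^2 + z + I*z + 2 + 2*I, each pole is simple, so Res(f, z₀) = P(z₀)/Q'(z₀) with Q'(z) = 2*z + 1 + I.
  Res(f, -2*I) = P(-2*I)/Q'(-2*I) = (-I*sinh(2))/(1 - 3*I) = (3/10 - I/10)*sinh(2)
  Res(f, -1 + I) = P(-1 + I)/Q'(-1 + I) = (-sin(1 - I))/(-1 + 3*I) = (1/10 + 3*I/10)*sin(1 - I)

Sum of residues inside C: (3/10 - I/10)*sinh(2) + (1/10 + 3*I/10)*sin(1 - I)
∮_C f(z) dz = 2πi · ((3/10 - I/10)*sinh(2) + (1/10 + 3*I/10)*sin(1 - I)) = pi*(-3/5 + I/5)*sin(1 - I) + pi*(1/5 + 3*I/5)*sinh(2)

Final answer: pi*(-3/5 + I/5)*sin(1 - I) + pi*(1/5 + 3*I/5)*sinh(2)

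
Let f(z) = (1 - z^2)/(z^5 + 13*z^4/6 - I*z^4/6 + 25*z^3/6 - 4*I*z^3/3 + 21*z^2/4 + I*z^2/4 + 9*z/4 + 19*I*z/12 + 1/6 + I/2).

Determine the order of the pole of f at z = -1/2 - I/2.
3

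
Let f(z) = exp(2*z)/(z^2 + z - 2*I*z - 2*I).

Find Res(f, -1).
(-1/5 + 2*I/5)*exp(-2)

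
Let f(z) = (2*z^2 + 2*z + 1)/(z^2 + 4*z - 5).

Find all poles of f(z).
{-5, 1}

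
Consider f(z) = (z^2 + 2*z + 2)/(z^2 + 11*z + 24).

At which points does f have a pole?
The singularities of f are the zeros of the denominator. Factoring,
  z^2 + 11*z + 24 = (z + 3)*(z + 8)
so the candidates are z = -3, z = -8.

Check the numerator P(z) = z^2 + 2*z + 2 at each one:
  P(-3) = 5 ≠ 0, so z = -3 is a (simple) pole.
  P(-8) = 50 ≠ 0, so z = -8 is a (simple) pole.

Poles of f: {-8, -3}

Final answer: {-8, -3}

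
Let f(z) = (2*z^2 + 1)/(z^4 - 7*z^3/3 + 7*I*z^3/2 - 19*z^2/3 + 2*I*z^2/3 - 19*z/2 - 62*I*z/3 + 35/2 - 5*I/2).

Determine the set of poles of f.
The singularities of f are the zeros of the denominator. Factoring,
  z^4 - 7*z^3/3 + 7*I*z^3/2 - 19*z^2/3 + 2*I*z^2/3 - 19*z/2 - 62*I*z/3 + 35/2 - 5*I/2 = (z - 3 + 3*I/2)*(z + 2 - I)*(z - 1/3 + I)*(z - 1 + 2*I)
so the candidates are z = 3 - 3*I/2, z = -2 + I, z = 1/3 - I, z = 1 - 2*I.

Check the numerator P(z) = 2*z^2 + 1 at each one:
  P(3 - 3*I/2) = 29/2 - 18*I ≠ 0, so z = 3 - 3*I/2 is a (simple) pole.
  P(-2 + I) = 7 - 8*I ≠ 0, so z = -2 + I is a (simple) pole.
  P(1/3 - I) = -7/9 - 4*I/3 ≠ 0, so z = 1/3 - I is a (simple) pole.
  P(1 - 2*I) = -5 - 8*I ≠ 0, so z = 1 - 2*I is a (simple) pole.

Poles of f: {-2 + I, 1/3 - I, 1 - 2*I, 3 - 3*I/2}

Final answer: {-2 + I, 1/3 - I, 1 - 2*I, 3 - 3*I/2}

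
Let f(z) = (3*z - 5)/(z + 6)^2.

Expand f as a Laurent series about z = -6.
Put w = z - (-6), i.e. z = w - 6. The denominator is w^2, so it suffices to rewrite the numerator in powers of w.

P(z) = 3*z - 5
P(w - 6) = -23 + 3*w

Dividing each term by w^2:
  f = -23/w^2 + 3/w

Substituting back w = z + 6:
  f(z) = -23/(z + 6)^2 + 3/(z + 6)

The series is finite because the numerator is a polynomial; the negative powers form the principal part, and the coefficient of 1/(z + 6) gives Res(f, -6) = 3.

Final answer: -23/(z + 6)^2 + 3/(z + 6)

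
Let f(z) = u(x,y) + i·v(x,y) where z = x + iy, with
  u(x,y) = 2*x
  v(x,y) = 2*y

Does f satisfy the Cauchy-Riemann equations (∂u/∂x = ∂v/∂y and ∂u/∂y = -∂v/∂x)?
∂u/∂x = 2
∂v/∂y = 2
∂u/∂y = 0
∂v/∂x = 0
∂u/∂x = ∂v/∂y and ∂u/∂y = -∂v/∂x hold identically; f is analytic.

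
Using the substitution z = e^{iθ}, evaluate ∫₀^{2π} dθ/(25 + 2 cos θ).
2*sqrt(69)*pi/207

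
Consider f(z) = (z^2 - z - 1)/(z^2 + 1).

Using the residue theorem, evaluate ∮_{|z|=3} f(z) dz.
-2*I*pi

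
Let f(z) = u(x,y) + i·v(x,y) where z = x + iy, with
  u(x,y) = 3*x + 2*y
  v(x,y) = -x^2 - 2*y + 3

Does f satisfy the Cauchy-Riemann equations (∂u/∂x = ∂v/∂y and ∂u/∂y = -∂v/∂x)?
∂u/∂x = 3
∂v/∂y = -2
∂u/∂y = 2
∂v/∂x = -2*x
∂u/∂x ≠ ∂v/∂y and ∂u/∂y ≠ -∂v/∂x; the Cauchy-Riemann equations are not satisfied, so f is not analytic.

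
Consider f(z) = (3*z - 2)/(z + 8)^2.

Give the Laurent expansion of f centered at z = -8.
Put w = z - (-8), i.e. z = w - 8. The denominator is w^2, so it suffices to rewrite the numerator in powers of w.

P(z) = 3*z - 2
P(w - 8) = -26 + 3*w

Dividing each term by w^2:
  f = -26/w^2 + 3/w

Substituting back w = z + 8:
  f(z) = -26/(z + 8)^2 + 3/(z + 8)

The series is finite because the numerator is a polynomial; the negative powers form the principal part, and the coefficient of 1/(z + 8) gives Res(f, -8) = 3.

Final answer: -26/(z + 8)^2 + 3/(z + 8)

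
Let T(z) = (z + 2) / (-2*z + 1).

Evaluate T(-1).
Substitute z = -1:
  numerator:   (-1) + 2 = 1
  denominator: -2*(-1) + 1 = 3
T(-1) = (1)/(3) = 1/3

Final answer: 1/3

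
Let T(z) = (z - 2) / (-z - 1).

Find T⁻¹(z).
(-z + 2)/(z + 1)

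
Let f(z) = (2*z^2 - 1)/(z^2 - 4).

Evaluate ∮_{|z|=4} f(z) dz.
0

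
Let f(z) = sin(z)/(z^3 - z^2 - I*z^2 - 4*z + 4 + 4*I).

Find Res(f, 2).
(1/8 + I/8)*sin(2)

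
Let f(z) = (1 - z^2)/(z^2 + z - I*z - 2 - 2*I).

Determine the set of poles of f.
{-2, 1 + I}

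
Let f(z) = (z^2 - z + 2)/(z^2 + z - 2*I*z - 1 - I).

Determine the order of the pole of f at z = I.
Factor the denominator:
  z^2 + z - 2*I*z - 1 - I = (z - I)*(z + 1 - I)

The numerator P(z) = z^2 - z + 2 has P(I) = 1 - I ≠ 0, so no factor of (z - I) cancels.
Near z = I we can therefore write f(z) = g(z)/(z - I) with g analytic at I and g(I) ≠ 0 (g is the numerator divided by the remaining denominator factors).

Hence z = I is a pole of order 1.

Final answer: 1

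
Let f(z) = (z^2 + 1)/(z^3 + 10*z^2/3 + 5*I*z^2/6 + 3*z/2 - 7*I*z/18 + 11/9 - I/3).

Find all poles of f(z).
The singularities of f are the zeros of the denominator. Factoring,
  z^3 + 10*z^2/3 + 5*I*z^2/6 + 3*z/2 - 7*I*z/18 + 11/9 - I/3 = (z + 1/3 + I/2)*(z + 3 + I)*(z - 2*I/3)
so the candidates are z = -1/3 - I/2, z = -3 - I, z = 2*I/3.

Check the numerator P(z) = z^2 + 1 at each one:
  P(-1/3 - I/2) = 31/36 + I/3 ≠ 0, so z = -1/3 - I/2 is a (simple) pole.
  P(-3 - I) = 9 + 6*I ≠ 0, so z = -3 - I is a (simple) pole.
  P(2*I/3) = 5/9 ≠ 0, so z = 2*I/3 is a (simple) pole.

Poles of f: {-3 - I, -1/3 - I/2, 2*I/3}

Final answer: {-3 - I, -1/3 - I/2, 2*I/3}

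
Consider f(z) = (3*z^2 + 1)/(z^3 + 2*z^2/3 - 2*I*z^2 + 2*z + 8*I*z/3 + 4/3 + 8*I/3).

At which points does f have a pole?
The singularities of f are the zeros of the denominator. Factoring,
  z^3 + 2*z^2/3 - 2*I*z^2 + 2*z + 8*I*z/3 + 4/3 + 8*I/3 = (z + 1 - 3*I)*(z - 1 + I)*(z + 2/3)
so the candidates are z = -1 + 3*I, z = 1 - I, z = -2/3.

Check the numerator P(z) = 3*z^2 + 1 at each one:
  P(-1 + 3*I) = -23 - 18*I ≠ 0, so z = -1 + 3*I is a (simple) pole.
  P(1 - I) = 1 - 6*I ≠ 0, so z = 1 - I is a (simple) pole.
  P(-2/3) = 7/3 ≠ 0, so z = -2/3 is a (simple) pole.

Poles of f: {-1 + 3*I, -2/3, 1 - I}

Final answer: {-1 + 3*I, -2/3, 1 - I}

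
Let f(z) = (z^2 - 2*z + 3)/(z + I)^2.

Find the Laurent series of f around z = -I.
Put w = z - (-I), i.e. z = w - I. The denominator is w^2, so it suffices to rewrite the numerator in powers of w.

P(z) = z^2 - 2*z + 3
P(w - I) = 2 + 2*I + (-2 - 2*I)*w + w^2

Dividing each term by w^2:
  f = (2 + 2*I)/w^2 + (-2 - 2*I)/w + 1

Substituting back w = z + I:
  f(z) = (2 + 2*I)/(z + I)^2 + (-2 - 2*I)/(z + I) + 1

The series is finite because the numerator is a polynomial; the negative powers form the principal part, and the coefficient of 1/(z + I) gives Res(f, -I) = -2 - 2*I.

Final answer: (2 + 2*I)/(z + I)^2 + (-2 - 2*I)/(z + I) + 1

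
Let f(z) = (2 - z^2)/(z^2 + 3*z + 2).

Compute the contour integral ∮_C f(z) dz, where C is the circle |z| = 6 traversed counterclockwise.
By the residue theorem, ∮_C f(z) dz = 2πi · (sum of the residues of f at the poles inside |z| = 6).

The denominator factors as (z + 2)*(z + 1), so the singularities of f are simple poles at z = -2, z = -1.
  |-2|² = 4 < 36 = 6², so this pole is inside the contour.
  |-1|² = 1 < 36 = 6², so this pole is inside the contour.

With P(z) = 2 - z^2 and Q(z) = z^2 + 3*z + 2, each pole is simple, so Res(f, z₀) = P(z₀)/Q'(z₀) with Q'(z) = 2*z + 3.
  Res(f, -2) = P(-2)/Q'(-2) = (-2)/(-1) = 2
  Res(f, -1) = P(-1)/Q'(-1) = (1)/(1) = 1

Sum of residues inside C: 3
∮_C f(z) dz = 2πi · (3) = 6*I*pi

Final answer: 6*I*pi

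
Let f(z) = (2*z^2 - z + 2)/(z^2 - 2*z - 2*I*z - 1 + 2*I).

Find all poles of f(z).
The singularities of f are the zeros of the denominator. Factoring,
  z^2 - 2*z - 2*I*z - 1 + 2*I = (z - 2 - I)*(z - I)
so the candidates are z = 2 + I, z = I.

Check the numerator P(z) = 2*z^2 - z + 2 at each one:
  P(2 + I) = 6 + 7*I ≠ 0, so z = 2 + I is a (simple) pole.
  P(I) = -I ≠ 0, so z = I is a (simple) pole.

Poles of f: {I, 2 + I}

Final answer: {I, 2 + I}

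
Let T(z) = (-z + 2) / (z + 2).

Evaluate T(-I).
Substitute z = -I:
  numerator:   -(-I) + 2 = 2 + I
  denominator: (-I) + 2 = 2 - I
T(-I) = (2 + I)/(2 - I); multiplying numerator and denominator by the conjugate 2 + I gives (3 + 4*I)/5 = 3/5 + 4*I/5

Final answer: 3/5 + 4*I/5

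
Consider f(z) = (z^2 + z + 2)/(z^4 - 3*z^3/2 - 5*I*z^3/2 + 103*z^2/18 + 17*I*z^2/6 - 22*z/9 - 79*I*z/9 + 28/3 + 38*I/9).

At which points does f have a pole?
The singularities of f are the zeros of the denominator. Factoring,
  z^4 - 3*z^3/2 - 5*I*z^3/2 + 103*z^2/18 + 17*I*z^2/6 - 22*z/9 - 79*I*z/9 + 28/3 + 38*I/9 = (z - 2*I)*(z - 1/2 + 3*I/2)*(z - 1/3 + I)*(z - 2/3 - 3*I)
so the candidates are z = 2*I, z = 1/2 - 3*I/2, z = 1/3 - I, z = 2/3 + 3*I.

Check the numerator P(z) = z^2 + z + 2 at each one:
  P(2*I) = -2 + 2*I ≠ 0, so z = 2*I is a (simple) pole.
  P(1/2 - 3*I/2) = 1/2 - 3*I ≠ 0, so z = 1/2 - 3*I/2 is a (simple) pole.
  P(1/3 - I) = 13/9 - 5*I/3 ≠ 0, so z = 1/3 - I is a (simple) pole.
  P(2/3 + 3*I) = -53/9 + 7*I ≠ 0, so z = 2/3 + 3*I is a (simple) pole.

Poles of f: {2*I, 1/3 - I, 1/2 - 3*I/2, 2/3 + 3*I}

Final answer: {2*I, 1/3 - I, 1/2 - 3*I/2, 2/3 + 3*I}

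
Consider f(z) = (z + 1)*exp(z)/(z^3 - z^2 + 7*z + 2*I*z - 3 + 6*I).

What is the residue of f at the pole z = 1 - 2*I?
Write f(z) = P(z)/Q(z) with P(z) = (z + 1)*exp(z) and Q(z) = z^3 - z^2 + 7*z + 2*I*z - 3 + 6*I.
The denominator factors as Q(z) = (z + I)*(z - 3*I)*(z - 1 + 2*I), so z = 1 - 2*I is a simple zero of Q and P is analytic there; z = 1 - 2*I is therefore a simple pole and
  Res(f, z₀) = P(z₀)/Q'(z₀).

Q'(z) = 3*z^2 - 2*z + 7 + 2*I, so Q'(1 - 2*I) = -4 - 6*I.
P(1 - 2*I) = (2 - 2*I)*exp(1 - 2*I).

Res(f, 1 - 2*I) = ((2 - 2*I)*exp(1 - 2*I))/(-4 - 6*I) = (1/13 + 5*I/13)*exp(1 - 2*I)

Final answer: (1/13 + 5*I/13)*exp(1 - 2*I)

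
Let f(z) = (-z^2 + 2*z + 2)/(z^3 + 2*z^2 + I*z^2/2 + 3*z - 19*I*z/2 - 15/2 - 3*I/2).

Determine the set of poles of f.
The singularities of f are the zeros of the denominator. Factoring,
  z^3 + 2*z^2 + I*z^2/2 + 3*z - 19*I*z/2 - 15/2 - 3*I/2 = (z - 1 - 3*I/2)*(z + 3 + 3*I)*(z - I)
so the candidates are z = 1 + 3*I/2, z = -3 - 3*I, z = I.

Check the numerator P(z) = -z^2 + 2*z + 2 at each one:
  P(1 + 3*I/2) = 21/4 ≠ 0, so z = 1 + 3*I/2 is a (simple) pole.
  P(-3 - 3*I) = -4 - 24*I ≠ 0, so z = -3 - 3*I is a (simple) pole.
  P(I) = 3 + 2*I ≠ 0, so z = I is a (simple) pole.

Poles of f: {-3 - 3*I, I, 1 + 3*I/2}

Final answer: {-3 - 3*I, I, 1 + 3*I/2}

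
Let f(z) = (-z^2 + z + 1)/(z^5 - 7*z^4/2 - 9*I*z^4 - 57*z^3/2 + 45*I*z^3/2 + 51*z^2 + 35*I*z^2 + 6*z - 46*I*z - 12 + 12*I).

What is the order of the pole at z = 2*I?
Factor the denominator:
  z^5 - 7*z^4/2 - 9*I*z^4 - 57*z^3/2 + 45*I*z^3/2 + 51*z^2 + 35*I*z^2 + 6*z - 46*I*z - 12 + 12*I = (z - 2*I)^3*(z - 3 - 3*I)*(z - 1/2)

The numerator P(z) = -z^2 + z + 1 has P(2*I) = 5 + 2*I ≠ 0, so no factor of (z - 2*I) cancels.
Near z = 2*I we can therefore write f(z) = g(z)/(z - 2*I)^3 with g analytic at 2*I and g(2*I) ≠ 0 (g is the numerator divided by the remaining denominator factors).

Hence z = 2*I is a pole of order 3.

Final answer: 3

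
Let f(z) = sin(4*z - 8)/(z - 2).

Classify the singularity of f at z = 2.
removable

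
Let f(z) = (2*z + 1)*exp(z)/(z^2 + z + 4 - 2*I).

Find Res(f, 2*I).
Write f(z) = P(z)/Q(z) with P(z) = (2*z + 1)*exp(z) and Q(z) = z^2 + z + 4 - 2*I.
The denominator factors as Q(z) = (z - 2*I)*(z + 1 + 2*I), so z = 2*I is a simple zero of Q and P is analytic there; z = 2*I is therefore a simple pole and
  Res(f, z₀) = P(z₀)/Q'(z₀).

Q'(z) = 2*z + 1, so Q'(2*I) = 1 + 4*I.
P(2*I) = (1 + 4*I)*exp(2*I).

Res(f, 2*I) = ((1 + 4*I)*exp(2*I))/(1 + 4*I) = exp(2*I)

Final answer: exp(2*I)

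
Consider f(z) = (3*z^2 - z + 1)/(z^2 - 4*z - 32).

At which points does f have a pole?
The singularities of f are the zeros of the denominator. Factoring,
  z^2 - 4*z - 32 = (z - 8)*(z + 4)
so the candidates are z = 8, z = -4.

Check the numerator P(z) = 3*z^2 - z + 1 at each one:
  P(8) = 185 ≠ 0, so z = 8 is a (simple) pole.
  P(-4) = 53 ≠ 0, so z = -4 is a (simple) pole.

Poles of f: {-4, 8}

Final answer: {-4, 8}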